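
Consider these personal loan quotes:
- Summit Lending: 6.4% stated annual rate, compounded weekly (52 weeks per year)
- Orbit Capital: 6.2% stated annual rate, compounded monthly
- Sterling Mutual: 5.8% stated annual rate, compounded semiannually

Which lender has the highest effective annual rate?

Summit Lending: (1 + 0.064/52)^52 − 1 = 6.605%
Orbit Capital: (1 + 0.062/12)^12 − 1 = 6.379%
Sterling Mutual: (1 + 0.058/2)^2 − 1 = 5.884%
The highest effective annual rate is Summit Lending at 6.605%.

Summit Lending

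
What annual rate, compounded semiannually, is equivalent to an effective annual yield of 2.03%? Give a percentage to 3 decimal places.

(1 + r/2)^2 − 1 = 0.0203, so 1 + r/2 = 1.0203^(1/2).
r/2 = 0.010099, so r = 0.020198 = 2.020%.

2.020%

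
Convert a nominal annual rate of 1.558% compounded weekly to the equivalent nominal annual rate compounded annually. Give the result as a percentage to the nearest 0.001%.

1.570%

EAR = (1 + 0.01558/52)^52 − 1 = 0.015700.
Compounded annually, the equivalent nominal rate is the EAR itself: 1.570%.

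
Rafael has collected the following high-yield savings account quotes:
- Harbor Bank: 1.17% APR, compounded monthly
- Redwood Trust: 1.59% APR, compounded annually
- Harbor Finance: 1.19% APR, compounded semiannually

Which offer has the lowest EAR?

Harbor Bank: (1 + 0.0117/12)^12 − 1 = 1.176%
Redwood Trust: compounded annually, EAR = 1.590%
Harbor Finance: (1 + 0.0119/2)^2 − 1 = 1.194%
The lowest effective annual rate is Harbor Bank at 1.176%.

Harbor Bank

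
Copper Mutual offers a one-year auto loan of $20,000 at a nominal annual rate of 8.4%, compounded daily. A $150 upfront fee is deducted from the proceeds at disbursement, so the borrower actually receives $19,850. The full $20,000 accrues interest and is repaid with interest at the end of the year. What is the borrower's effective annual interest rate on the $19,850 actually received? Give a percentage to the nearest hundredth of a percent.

9.58%

Amount owed after one year: 20,000 × (1 + 0.084/365)^365 = 20,000 × 1.087618 = $21,752.37.
Effective rate on net proceeds: 21,752.37 / 19,850 − 1 = 0.095837 = 9.58%.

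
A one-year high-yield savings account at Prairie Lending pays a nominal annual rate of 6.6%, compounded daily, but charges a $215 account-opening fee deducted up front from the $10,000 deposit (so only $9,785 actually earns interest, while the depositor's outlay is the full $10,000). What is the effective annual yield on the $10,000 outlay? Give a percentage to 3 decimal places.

Value after one year: 9,785 × (1 + 0.066/365)^365 = 9,785 × 1.068220 = $10,452.54.
Effective yield on the $10,000 outlay: 10,452.54 / 10,000 − 1 = 0.045254 = 4.525%.

4.525%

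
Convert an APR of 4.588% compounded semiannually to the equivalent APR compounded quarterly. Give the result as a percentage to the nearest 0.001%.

4.562%

EAR = (1 + 0.04588/2)^2 − 1 = 0.046406.
Solve (1 + r/4)^4 = 1.046406: r/4 = 1.046406^(1/4) − 1 = 0.011405, so r = 0.045620 = 4.562%.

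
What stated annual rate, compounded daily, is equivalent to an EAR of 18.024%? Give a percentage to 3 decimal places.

(1 + r/365)^365 − 1 = 0.18024, so 1 + r/365 = 1.18024^(1/365).
r/365 = 0.000454, so r = 0.165755 = 16.576%.

16.576%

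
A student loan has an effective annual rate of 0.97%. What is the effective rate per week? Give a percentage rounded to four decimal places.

0.0186%

The per-week rate i satisfies (1 + i)^52 = 1 + 0.0097.
i = 1.0097^(1/52) − 1 = 0.0001857 = 0.0186%.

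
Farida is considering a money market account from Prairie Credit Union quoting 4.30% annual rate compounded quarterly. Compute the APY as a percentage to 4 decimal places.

4.3698%

EAR = (1 + 0.0430/4)^4 − 1.
= (1 + 0.010750)^4 − 1 = 1.043698 − 1 = 4.3698%.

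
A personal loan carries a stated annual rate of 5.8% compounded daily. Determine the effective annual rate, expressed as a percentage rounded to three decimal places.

5.971%

EAR = (1 + 0.058/365)^365 − 1.
= (1 + 0.000159)^365 − 1 = 1.059710 − 1 = 5.971%.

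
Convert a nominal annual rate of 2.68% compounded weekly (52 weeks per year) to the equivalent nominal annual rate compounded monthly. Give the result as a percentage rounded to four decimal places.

2.6823%

EAR = (1 + 0.0268/52)^52 − 1 = 0.027155.
Solve (1 + r/12)^12 = 1.027155: r/12 = 1.027155^(1/12) − 1 = 0.002235, so r = 0.026823 = 2.6823%.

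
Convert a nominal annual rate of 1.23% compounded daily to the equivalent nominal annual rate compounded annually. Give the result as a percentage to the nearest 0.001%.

EAR = (1 + 0.0123/365)^365 − 1 = 0.012376.
Compounded annually, the equivalent nominal rate is the EAR itself: 1.238%.

1.238%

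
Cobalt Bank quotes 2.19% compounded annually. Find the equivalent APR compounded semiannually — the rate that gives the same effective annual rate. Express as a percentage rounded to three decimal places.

Compounded annually, EAR = nominal = 0.021900.
Solve (1 + r/2)^2 = 1.021900: r/2 = 1.021900^(1/2) − 1 = 0.010891, so r = 0.021781 = 2.178%.

2.178%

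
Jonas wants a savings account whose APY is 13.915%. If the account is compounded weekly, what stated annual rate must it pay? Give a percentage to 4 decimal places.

13.0446%

(1 + r/52)^52 − 1 = 0.13915, so 1 + r/52 = 1.13915^(1/52).
r/52 = 0.002509, so r = 0.130446 = 13.0446%.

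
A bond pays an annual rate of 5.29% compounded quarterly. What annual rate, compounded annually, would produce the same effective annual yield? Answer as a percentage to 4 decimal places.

EAR = (1 + 0.0529/4)^4 − 1 = 0.053959.
Compounded annually, the equivalent nominal rate is the EAR itself: 5.3959%.

5.3959%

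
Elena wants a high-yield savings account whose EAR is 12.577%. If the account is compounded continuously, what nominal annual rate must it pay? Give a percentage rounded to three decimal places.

Continuous: nominal r satisfies e^r − 1 = 0.12577.
r = ln(1 + 0.12577) = ln(1.12577) = 0.118467 = 11.847%.

11.847%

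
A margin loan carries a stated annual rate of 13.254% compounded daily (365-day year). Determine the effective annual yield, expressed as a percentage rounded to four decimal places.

14.1697%

EAR = (1 + 0.13254/365)^365 − 1.
= (1 + 0.000363)^365 − 1 = 1.141697 − 1 = 14.1697%.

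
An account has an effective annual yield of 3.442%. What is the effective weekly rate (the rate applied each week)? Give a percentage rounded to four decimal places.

0.0651%

The per-week rate i satisfies (1 + i)^52 = 1 + 0.03442.
i = 1.03442^(1/52) − 1 = 0.0006510 = 0.0651%.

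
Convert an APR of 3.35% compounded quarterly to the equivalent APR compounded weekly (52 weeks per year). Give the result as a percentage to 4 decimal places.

EAR = (1 + 0.0335/4)^4 − 1 = 0.033923.
Solve (1 + r/52)^52 = 1.033923: r/52 = 1.033923^(1/52) − 1 = 0.000642, so r = 0.033371 = 3.3371%.

3.3371%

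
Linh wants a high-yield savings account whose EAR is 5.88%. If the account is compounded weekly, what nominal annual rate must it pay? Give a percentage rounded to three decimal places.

5.717%

(1 + r/52)^52 − 1 = 0.0588, so 1 + r/52 = 1.0588^(1/52).
r/52 = 0.001099, so r = 0.057168 = 5.717%.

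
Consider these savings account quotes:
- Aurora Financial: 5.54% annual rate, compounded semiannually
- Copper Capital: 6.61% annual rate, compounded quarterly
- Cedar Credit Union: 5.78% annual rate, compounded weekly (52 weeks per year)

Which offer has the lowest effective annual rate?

Aurora Financial

Aurora Financial: (1 + 0.0554/2)^2 − 1 = 5.617%
Copper Capital: (1 + 0.0661/4)^4 − 1 = 6.776%
Cedar Credit Union: (1 + 0.0578/52)^52 − 1 = 5.947%
The lowest effective annual rate is Aurora Financial at 5.617%.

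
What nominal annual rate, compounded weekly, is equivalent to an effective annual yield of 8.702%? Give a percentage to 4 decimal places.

(1 + r/52)^52 − 1 = 0.08702, so 1 + r/52 = 1.08702^(1/52).
r/52 = 0.001606, so r = 0.083507 = 8.3507%.

8.3507%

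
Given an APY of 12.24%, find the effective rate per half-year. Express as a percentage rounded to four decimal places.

The per-half-year rate i satisfies (1 + i)^2 = 1 + 0.1224.
i = 1.1224^(1/2) − 1 = 0.0594338 = 5.9434%.

5.9434%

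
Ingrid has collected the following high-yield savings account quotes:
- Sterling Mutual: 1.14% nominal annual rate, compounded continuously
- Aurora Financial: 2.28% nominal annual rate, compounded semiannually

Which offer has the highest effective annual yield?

Aurora Financial

Sterling Mutual: e^0.0114 − 1 = 1.147%
Aurora Financial: (1 + 0.0228/2)^2 − 1 = 2.293%
The highest effective annual rate is Aurora Financial at 2.293%.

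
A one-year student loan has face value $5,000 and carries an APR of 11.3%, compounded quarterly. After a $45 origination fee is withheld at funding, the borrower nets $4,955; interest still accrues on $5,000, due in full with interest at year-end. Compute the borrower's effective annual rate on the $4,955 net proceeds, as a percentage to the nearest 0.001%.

12.803%

Amount owed after one year: 5,000 × (1 + 0.113/4)^4 = 5,000 × 1.117879 = $5,589.40.
Effective rate on net proceeds: 5,589.40 / 4,955 − 1 = 0.128031 = 12.803%.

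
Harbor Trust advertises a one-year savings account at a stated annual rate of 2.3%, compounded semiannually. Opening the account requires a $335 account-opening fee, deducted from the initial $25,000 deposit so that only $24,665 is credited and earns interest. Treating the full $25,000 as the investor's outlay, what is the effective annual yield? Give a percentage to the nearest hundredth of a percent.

0.94%

Value after one year: 24,665 × (1 + 0.023/2)^2 = 24,665 × 1.023132 = $25,235.56.
Effective yield on the $25,000 outlay: 25,235.56 / 25,000 − 1 = 0.009422 = 0.94%.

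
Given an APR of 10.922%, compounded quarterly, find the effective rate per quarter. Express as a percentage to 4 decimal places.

With a nominal annual rate compounded quarterly, the periodic rate is the nominal rate divided by 4.
i = 0.10922 / 4 = 0.0273050 = 2.7305%.

2.7305%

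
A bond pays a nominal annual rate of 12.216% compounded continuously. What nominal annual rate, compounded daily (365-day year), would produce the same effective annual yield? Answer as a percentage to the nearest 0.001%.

EAR under continuous compounding: e^0.12216 − 1 = 0.129935.
Solve (1 + r/365)^365 = 1.129935: r/365 = 1.129935^(1/365) − 1 = 0.000335, so r = 0.122180 = 12.218%.

12.218%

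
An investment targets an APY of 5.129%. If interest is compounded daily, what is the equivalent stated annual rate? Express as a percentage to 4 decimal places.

5.0021%

(1 + r/365)^365 − 1 = 0.05129, so 1 + r/365 = 1.05129^(1/365).
r/365 = 0.000137, so r = 0.050021 = 5.0021%.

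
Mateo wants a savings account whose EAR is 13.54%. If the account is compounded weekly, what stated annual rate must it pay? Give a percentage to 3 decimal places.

(1 + r/52)^52 − 1 = 0.1354, so 1 + r/52 = 1.1354^(1/52).
r/52 = 0.002445, so r = 0.127140 = 12.714%.

12.714%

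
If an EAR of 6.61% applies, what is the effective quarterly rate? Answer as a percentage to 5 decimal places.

1.61305%

The per-quarter rate i satisfies (1 + i)^4 = 1 + 0.0661.
i = 1.0661^(1/4) − 1 = 0.0161305 = 1.61305%.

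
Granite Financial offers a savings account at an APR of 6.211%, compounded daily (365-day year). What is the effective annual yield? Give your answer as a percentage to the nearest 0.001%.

6.407%

EAR = (1 + 0.06211/365)^365 − 1.
= (1 + 0.000170)^365 − 1 = 1.064074 − 1 = 6.407%.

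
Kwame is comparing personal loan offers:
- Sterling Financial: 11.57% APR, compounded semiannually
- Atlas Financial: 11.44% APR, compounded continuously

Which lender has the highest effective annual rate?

Atlas Financial

Sterling Financial: (1 + 0.1157/2)^2 − 1 = 11.905%
Atlas Financial: e^0.1144 − 1 = 12.120%
The highest effective annual rate is Atlas Financial at 12.120%.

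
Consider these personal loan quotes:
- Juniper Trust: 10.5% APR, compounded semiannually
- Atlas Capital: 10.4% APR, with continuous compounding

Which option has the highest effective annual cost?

Juniper Trust: (1 + 0.105/2)^2 − 1 = 10.776%
Atlas Capital: e^0.104 − 1 = 10.960%
The highest effective annual rate is Atlas Capital at 10.960%.

Atlas Capital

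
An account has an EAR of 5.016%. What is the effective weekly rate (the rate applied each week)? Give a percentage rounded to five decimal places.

The per-week rate i satisfies (1 + i)^52 = 1 + 0.05016.
i = 1.05016^(1/52) − 1 = 0.0009416 = 0.09416%.

0.09416%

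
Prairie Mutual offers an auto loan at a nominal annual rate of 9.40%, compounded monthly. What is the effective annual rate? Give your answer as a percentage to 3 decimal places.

EAR = (1 + 0.0940/12)^12 − 1.
= (1 + 0.007833)^12 − 1 = 1.098157 − 1 = 9.816%.

9.816%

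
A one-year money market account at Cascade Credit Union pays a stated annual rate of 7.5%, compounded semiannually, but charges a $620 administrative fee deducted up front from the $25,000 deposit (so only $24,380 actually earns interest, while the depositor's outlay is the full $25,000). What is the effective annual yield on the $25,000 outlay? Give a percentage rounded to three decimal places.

Value after one year: 24,380 × (1 + 0.075/2)^2 = 24,380 × 1.076406 = $26,242.78.
Effective yield on the $25,000 outlay: 26,242.78 / 25,000 − 1 = 0.049711 = 4.971%.

4.971%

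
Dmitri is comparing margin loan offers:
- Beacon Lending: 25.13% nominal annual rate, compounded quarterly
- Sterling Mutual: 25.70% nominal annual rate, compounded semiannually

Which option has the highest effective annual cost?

Beacon Lending

Beacon Lending: (1 + 0.2513/4)^4 − 1 = 27.599%
Sterling Mutual: (1 + 0.2570/2)^2 − 1 = 27.351%
The highest effective annual rate is Beacon Lending at 27.599%.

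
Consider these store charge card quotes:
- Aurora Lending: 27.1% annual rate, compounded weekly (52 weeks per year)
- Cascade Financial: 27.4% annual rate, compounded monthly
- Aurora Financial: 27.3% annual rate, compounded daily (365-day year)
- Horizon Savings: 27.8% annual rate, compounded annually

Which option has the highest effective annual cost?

Aurora Financial

Aurora Lending: (1 + 0.271/52)^52 − 1 = 31.035%
Cascade Financial: (1 + 0.274/12)^12 − 1 = 31.117%
Aurora Financial: (1 + 0.273/365)^365 − 1 = 31.377%
Horizon Savings: compounded annually, EAR = 27.800%
The highest effective annual rate is Aurora Financial at 31.377%.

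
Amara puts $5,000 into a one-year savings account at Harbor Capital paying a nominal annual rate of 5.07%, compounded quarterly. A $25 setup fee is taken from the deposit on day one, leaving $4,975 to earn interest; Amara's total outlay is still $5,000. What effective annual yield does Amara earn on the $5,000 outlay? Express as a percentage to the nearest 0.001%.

4.641%

Value after one year: 4,975 × (1 + 0.0507/4)^4 = 4,975 × 1.051672 = $5,232.07.
Effective yield on the $5,000 outlay: 5,232.07 / 5,000 − 1 = 0.046414 = 4.641%.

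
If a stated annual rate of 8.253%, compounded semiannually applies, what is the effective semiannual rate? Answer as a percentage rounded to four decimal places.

4.1265%

With a nominal annual rate compounded semiannually, the periodic rate is the nominal rate divided by 2.
i = 0.08253 / 2 = 0.0412650 = 4.1265%.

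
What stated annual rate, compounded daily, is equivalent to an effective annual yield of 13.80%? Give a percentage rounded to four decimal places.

(1 + r/365)^365 − 1 = 0.1380, so 1 + r/365 = 1.1380^(1/365).
r/365 = 0.000354, so r = 0.129295 = 12.9295%.

12.9295%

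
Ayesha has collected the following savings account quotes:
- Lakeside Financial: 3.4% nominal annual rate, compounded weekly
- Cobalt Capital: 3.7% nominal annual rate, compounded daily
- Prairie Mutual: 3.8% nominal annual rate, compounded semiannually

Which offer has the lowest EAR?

Lakeside Financial

Lakeside Financial: (1 + 0.034/52)^52 − 1 = 3.457%
Cobalt Capital: (1 + 0.037/365)^365 − 1 = 3.769%
Prairie Mutual: (1 + 0.038/2)^2 − 1 = 3.836%
The lowest effective annual rate is Lakeside Financial at 3.457%.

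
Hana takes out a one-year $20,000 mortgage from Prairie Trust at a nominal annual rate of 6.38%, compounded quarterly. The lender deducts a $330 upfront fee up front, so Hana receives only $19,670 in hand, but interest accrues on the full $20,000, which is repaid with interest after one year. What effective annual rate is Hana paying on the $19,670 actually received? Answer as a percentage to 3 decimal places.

Amount owed after one year: 20,000 × (1 + 0.0638/4)^4 = 20,000 × 1.065343 = $21,306.85.
Effective rate on net proceeds: 21,306.85 / 19,670 − 1 = 0.083216 = 8.322%.

8.322%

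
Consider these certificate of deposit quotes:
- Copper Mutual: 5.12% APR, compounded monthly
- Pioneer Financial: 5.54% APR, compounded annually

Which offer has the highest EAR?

Copper Mutual: (1 + 0.0512/12)^12 − 1 = 5.242%
Pioneer Financial: compounded annually, EAR = 5.540%
The highest effective annual rate is Pioneer Financial at 5.540%.

Pioneer Financial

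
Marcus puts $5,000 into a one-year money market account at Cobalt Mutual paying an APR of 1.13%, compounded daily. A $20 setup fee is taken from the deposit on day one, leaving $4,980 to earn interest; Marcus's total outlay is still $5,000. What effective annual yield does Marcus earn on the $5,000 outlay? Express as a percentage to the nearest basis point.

Value after one year: 4,980 × (1 + 0.0113/365)^365 = 4,980 × 1.011364 = $5,036.59.
Effective yield on the $5,000 outlay: 5,036.59 / 5,000 − 1 = 0.007318 = 0.73%.

0.73%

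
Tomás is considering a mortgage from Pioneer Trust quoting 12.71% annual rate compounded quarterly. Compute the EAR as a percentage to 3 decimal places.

13.329%

EAR = (1 + 0.1271/4)^4 − 1.
= 1.133287 − 1 = 13.329%.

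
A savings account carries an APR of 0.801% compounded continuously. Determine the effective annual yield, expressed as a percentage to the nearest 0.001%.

0.804%

With continuous compounding, EAR = e^0.00801 − 1.
e^0.00801 = 1.008042, so EAR = 0.008042 = 0.804%.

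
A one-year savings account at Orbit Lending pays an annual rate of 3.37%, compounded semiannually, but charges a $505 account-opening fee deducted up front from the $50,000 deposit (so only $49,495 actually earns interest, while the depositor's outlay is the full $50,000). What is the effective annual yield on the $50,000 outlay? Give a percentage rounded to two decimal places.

2.35%

Value after one year: 49,495 × (1 + 0.0337/2)^2 = 49,495 × 1.033984 = $51,177.03.
Effective yield on the $50,000 outlay: 51,177.03 / 50,000 − 1 = 0.023541 = 2.35%.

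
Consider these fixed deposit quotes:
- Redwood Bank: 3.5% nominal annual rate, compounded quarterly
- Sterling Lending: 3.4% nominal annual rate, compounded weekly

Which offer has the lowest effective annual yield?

Redwood Bank: (1 + 0.035/4)^4 − 1 = 3.546%
Sterling Lending: (1 + 0.034/52)^52 − 1 = 3.457%
The lowest effective annual rate is Sterling Lending at 3.457%.

Sterling Lending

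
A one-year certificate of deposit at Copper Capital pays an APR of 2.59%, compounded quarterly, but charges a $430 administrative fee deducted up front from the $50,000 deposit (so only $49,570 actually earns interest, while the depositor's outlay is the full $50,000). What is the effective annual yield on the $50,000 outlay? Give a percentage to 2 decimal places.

1.73%

Value after one year: 49,570 × (1 + 0.0259/4)^4 = 49,570 × 1.026153 = $50,866.39.
Effective yield on the $50,000 outlay: 50,866.39 / 50,000 − 1 = 0.017328 = 1.73%.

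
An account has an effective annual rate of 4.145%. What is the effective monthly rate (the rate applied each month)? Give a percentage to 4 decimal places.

0.3390%

The per-month rate i satisfies (1 + i)^12 = 1 + 0.04145.
i = 1.04145^(1/12) − 1 = 0.0033902 = 0.3390%.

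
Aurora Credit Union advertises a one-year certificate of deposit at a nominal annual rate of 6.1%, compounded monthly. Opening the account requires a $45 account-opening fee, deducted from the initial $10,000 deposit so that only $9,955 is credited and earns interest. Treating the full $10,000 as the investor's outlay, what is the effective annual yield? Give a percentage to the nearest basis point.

Value after one year: 9,955 × (1 + 0.061/12)^12 = 9,955 × 1.062735 = $10,579.52.
Effective yield on the $10,000 outlay: 10,579.52 / 10,000 − 1 = 0.057952 = 5.80%.

5.80%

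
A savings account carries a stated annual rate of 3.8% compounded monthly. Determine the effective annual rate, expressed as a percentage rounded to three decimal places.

EAR = (1 + 0.038/12)^12 − 1.
= (1 + 0.003167)^12 − 1 = 1.038669 − 1 = 3.867%.

3.867%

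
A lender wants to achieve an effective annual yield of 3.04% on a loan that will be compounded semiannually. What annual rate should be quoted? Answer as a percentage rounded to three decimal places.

3.017%

(1 + r/2)^2 − 1 = 0.0304, so 1 + r/2 = 1.0304^(1/2).
r/2 = 0.015086, so r = 0.030172 = 3.017%.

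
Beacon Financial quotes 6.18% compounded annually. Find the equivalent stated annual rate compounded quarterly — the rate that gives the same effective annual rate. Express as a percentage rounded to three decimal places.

Compounded annually, EAR = nominal = 0.061800.
Solve (1 + r/4)^4 = 1.061800: r/4 = 1.061800^(1/4) − 1 = 0.015104, so r = 0.060417 = 6.042%.

6.042%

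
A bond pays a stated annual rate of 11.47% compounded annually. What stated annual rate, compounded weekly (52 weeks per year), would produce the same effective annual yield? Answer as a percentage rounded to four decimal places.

Compounded annually, EAR = nominal = 0.114700.
Solve (1 + r/52)^52 = 1.114700: r/52 = 1.114700^(1/52) − 1 = 0.002090, so r = 0.108699 = 10.8699%.

10.8699%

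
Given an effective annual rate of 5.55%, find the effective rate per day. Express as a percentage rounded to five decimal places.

The per-day rate i satisfies (1 + i)^365 = 1 + 0.0555.
i = 1.0555^(1/365) − 1 = 0.0001480 = 0.01480%.

0.01480%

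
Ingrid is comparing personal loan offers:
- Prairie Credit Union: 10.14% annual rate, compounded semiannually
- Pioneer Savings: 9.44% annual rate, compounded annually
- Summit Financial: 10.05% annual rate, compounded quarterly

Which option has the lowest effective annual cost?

Pioneer Savings

Prairie Credit Union: (1 + 0.1014/2)^2 − 1 = 10.397%
Pioneer Savings: compounded annually, EAR = 9.440%
Summit Financial: (1 + 0.1005/4)^4 − 1 = 10.435%
The lowest effective annual rate is Pioneer Savings at 9.440%.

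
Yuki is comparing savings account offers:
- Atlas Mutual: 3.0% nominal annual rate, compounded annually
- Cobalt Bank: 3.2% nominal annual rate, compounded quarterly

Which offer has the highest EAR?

Atlas Mutual: compounded annually, EAR = 3.000%
Cobalt Bank: (1 + 0.032/4)^4 − 1 = 3.239%
The highest effective annual rate is Cobalt Bank at 3.239%.

Cobalt Bank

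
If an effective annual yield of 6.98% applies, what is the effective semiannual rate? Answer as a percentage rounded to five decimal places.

3.43114%

The per-half-year rate i satisfies (1 + i)^2 = 1 + 0.0698.
i = 1.0698^(1/2) − 1 = 0.0343114 = 3.43114%.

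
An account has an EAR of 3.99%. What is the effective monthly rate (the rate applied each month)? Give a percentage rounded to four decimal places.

The per-month rate i satisfies (1 + i)^12 = 1 + 0.0399.
i = 1.0399^(1/12) − 1 = 0.0032657 = 0.3266%.

0.3266%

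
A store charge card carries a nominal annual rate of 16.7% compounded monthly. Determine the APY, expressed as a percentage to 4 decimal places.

EAR = (1 + 0.167/12)^12 − 1.
= 1.180394 − 1 = 18.0394%.

18.0394%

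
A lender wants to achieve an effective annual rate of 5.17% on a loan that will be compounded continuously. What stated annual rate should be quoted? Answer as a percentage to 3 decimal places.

5.041%

Continuous: nominal r satisfies e^r − 1 = 0.0517.
r = ln(1 + 0.0517) = ln(1.0517) = 0.050408 = 5.041%.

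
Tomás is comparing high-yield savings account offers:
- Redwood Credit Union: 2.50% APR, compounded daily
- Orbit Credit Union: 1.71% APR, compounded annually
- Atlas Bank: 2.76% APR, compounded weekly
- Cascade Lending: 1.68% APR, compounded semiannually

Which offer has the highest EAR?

Atlas Bank

Redwood Credit Union: (1 + 0.0250/365)^365 − 1 = 2.531%
Orbit Credit Union: compounded annually, EAR = 1.710%
Atlas Bank: (1 + 0.0276/52)^52 − 1 = 2.798%
Cascade Lending: (1 + 0.0168/2)^2 − 1 = 1.687%
The highest effective annual rate is Atlas Bank at 2.798%.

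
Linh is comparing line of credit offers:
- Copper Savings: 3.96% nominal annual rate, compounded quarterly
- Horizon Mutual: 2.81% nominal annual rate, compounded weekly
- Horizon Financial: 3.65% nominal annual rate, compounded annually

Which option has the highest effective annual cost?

Copper Savings: (1 + 0.0396/4)^4 − 1 = 4.019%
Horizon Mutual: (1 + 0.0281/52)^52 − 1 = 2.849%
Horizon Financial: compounded annually, EAR = 3.650%
The highest effective annual rate is Copper Savings at 4.019%.

Copper Savings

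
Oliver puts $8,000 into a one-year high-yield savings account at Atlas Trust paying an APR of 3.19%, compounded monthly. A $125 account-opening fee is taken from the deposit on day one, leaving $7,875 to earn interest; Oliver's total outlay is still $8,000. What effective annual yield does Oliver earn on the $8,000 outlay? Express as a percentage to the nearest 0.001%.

Value after one year: 7,875 × (1 + 0.0319/12)^12 = 7,875 × 1.032371 = $8,129.92.
Effective yield on the $8,000 outlay: 8,129.92 / 8,000 − 1 = 0.016240 = 1.624%.

1.624%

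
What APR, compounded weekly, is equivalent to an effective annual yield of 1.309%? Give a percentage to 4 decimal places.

1.3007%

(1 + r/52)^52 − 1 = 0.01309, so 1 + r/52 = 1.01309^(1/52).
r/52 = 0.000250, so r = 0.013007 = 1.3007%.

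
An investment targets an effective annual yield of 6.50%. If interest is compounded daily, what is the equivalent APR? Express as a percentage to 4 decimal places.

(1 + r/365)^365 − 1 = 0.0650, so 1 + r/365 = 1.0650^(1/365).
r/365 = 0.000173, so r = 0.062980 = 6.2980%.

6.2980%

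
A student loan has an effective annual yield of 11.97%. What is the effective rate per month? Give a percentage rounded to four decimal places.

The per-month rate i satisfies (1 + i)^12 = 1 + 0.1197.
i = 1.1197^(1/12) − 1 = 0.0094663 = 0.9466%.

0.9466%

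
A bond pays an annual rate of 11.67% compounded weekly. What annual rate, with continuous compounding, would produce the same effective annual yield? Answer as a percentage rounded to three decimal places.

11.657%

EAR = (1 + 0.1167/52)^52 − 1 = 0.123635.
Equivalent continuous rate: r = ln(1 + 0.123635) = 0.116569 = 11.657%.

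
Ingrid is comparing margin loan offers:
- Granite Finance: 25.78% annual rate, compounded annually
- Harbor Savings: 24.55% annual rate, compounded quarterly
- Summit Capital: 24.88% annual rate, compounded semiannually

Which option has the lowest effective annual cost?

Granite Finance

Granite Finance: compounded annually, EAR = 25.780%
Harbor Savings: (1 + 0.2455/4)^4 − 1 = 26.904%
Summit Capital: (1 + 0.2488/2)^2 − 1 = 26.428%
The lowest effective annual rate is Granite Finance at 25.780%.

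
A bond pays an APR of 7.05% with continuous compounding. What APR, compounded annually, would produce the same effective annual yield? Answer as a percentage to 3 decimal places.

EAR under continuous compounding: e^0.0705 − 1 = 0.073045.
Compounded annually, the equivalent nominal rate is the EAR itself: 7.304%.

7.304%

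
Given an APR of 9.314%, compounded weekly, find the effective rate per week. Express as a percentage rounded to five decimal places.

With a nominal annual rate compounded weekly, the periodic rate is the nominal rate divided by 52.
i = 0.09314 / 52 = 0.0017912 = 0.17912%.

0.17912%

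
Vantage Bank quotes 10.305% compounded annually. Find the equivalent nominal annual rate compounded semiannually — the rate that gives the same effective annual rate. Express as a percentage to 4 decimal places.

10.0524%

Compounded annually, EAR = nominal = 0.103050.
Solve (1 + r/2)^2 = 1.103050: r/2 = 1.103050^(1/2) − 1 = 0.050262, so r = 0.100524 = 10.0524%.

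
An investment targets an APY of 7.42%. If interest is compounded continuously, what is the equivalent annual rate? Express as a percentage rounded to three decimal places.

Continuous: nominal r satisfies e^r − 1 = 0.0742.
r = ln(1 + 0.0742) = ln(1.0742) = 0.071576 = 7.158%.

7.158%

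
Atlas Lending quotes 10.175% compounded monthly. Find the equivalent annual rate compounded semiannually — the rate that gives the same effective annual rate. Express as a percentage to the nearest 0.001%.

EAR = (1 + 0.10175/12)^12 − 1 = 0.106632.
Solve (1 + r/2)^2 = 1.106632: r/2 = 1.106632^(1/2) − 1 = 0.051966, so r = 0.103931 = 10.393%.

10.393%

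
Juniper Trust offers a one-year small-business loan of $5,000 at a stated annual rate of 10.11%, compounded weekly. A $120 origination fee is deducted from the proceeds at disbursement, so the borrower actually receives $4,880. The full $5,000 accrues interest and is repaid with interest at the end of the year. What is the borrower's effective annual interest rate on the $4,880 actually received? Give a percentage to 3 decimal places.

13.348%

Amount owed after one year: 5,000 × (1 + 0.1011/52)^52 = 5,000 × 1.106279 = $5,531.39.
Effective rate on net proceeds: 5,531.39 / 4,880 − 1 = 0.133482 = 13.348%.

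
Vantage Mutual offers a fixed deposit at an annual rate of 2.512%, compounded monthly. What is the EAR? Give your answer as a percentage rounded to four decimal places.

EAR = (1 + 0.02512/12)^12 − 1.
= 1.025411 − 1 = 2.5411%.

2.5411%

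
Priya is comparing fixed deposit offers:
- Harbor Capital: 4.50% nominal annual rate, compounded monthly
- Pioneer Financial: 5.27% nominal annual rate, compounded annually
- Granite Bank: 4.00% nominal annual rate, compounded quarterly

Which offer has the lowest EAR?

Granite Bank

Harbor Capital: (1 + 0.0450/12)^12 − 1 = 4.594%
Pioneer Financial: compounded annually, EAR = 5.270%
Granite Bank: (1 + 0.0400/4)^4 − 1 = 4.060%
The lowest effective annual rate is Granite Bank at 4.060%.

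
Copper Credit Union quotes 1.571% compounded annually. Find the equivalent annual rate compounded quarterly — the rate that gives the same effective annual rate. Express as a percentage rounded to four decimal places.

Compounded annually, EAR = nominal = 0.015710.
Solve (1 + r/4)^4 = 1.015710: r/4 = 1.015710^(1/4) − 1 = 0.003905, so r = 0.015618 = 1.5618%.

1.5618%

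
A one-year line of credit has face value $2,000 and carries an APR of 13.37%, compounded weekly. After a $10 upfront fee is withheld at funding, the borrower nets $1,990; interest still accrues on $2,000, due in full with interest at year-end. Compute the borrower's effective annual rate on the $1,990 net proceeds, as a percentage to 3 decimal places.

14.860%

Amount owed after one year: 2,000 × (1 + 0.1337/52)^52 = 2,000 × 1.142854 = $2,285.71.
Effective rate on net proceeds: 2,285.71 / 1,990 − 1 = 0.148597 = 14.860%.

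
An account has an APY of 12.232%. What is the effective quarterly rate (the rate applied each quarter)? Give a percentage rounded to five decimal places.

The per-quarter rate i satisfies (1 + i)^4 = 1 + 0.12232.
i = 1.12232^(1/4) − 1 = 0.0292697 = 2.92697%.

2.92697%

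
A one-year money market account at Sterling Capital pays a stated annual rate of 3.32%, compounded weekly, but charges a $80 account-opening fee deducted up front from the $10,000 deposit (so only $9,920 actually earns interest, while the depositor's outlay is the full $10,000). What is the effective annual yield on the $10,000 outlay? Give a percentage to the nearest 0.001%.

Value after one year: 9,920 × (1 + 0.0332/52)^52 = 9,920 × 1.033746 = $10,254.76.
Effective yield on the $10,000 outlay: 10,254.76 / 10,000 − 1 = 0.025476 = 2.548%.

2.548%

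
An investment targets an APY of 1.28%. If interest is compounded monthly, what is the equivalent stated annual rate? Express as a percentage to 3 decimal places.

(1 + r/12)^12 − 1 = 0.0128, so 1 + r/12 = 1.0128^(1/12).
r/12 = 0.001060, so r = 0.012726 = 1.273%.

1.273%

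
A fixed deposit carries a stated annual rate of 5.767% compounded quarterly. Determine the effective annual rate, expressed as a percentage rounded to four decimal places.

EAR = (1 + 0.05767/4)^4 − 1.
= (1 + 0.014418)^4 − 1 = 1.058929 − 1 = 5.8929%.

5.8929%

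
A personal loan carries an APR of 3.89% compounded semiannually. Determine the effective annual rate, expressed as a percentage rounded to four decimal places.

3.9278%

EAR = (1 + 0.0389/2)^2 − 1.
= (1 + 0.019450)^2 − 1 = 1.039278 − 1 = 3.9278%.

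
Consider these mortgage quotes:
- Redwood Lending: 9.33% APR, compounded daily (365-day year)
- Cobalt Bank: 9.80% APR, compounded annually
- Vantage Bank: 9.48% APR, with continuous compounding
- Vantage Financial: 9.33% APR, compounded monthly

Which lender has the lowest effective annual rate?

Redwood Lending: (1 + 0.0933/365)^365 − 1 = 9.778%
Cobalt Bank: compounded annually, EAR = 9.800%
Vantage Bank: e^0.0948 − 1 = 9.944%
Vantage Financial: (1 + 0.0933/12)^12 − 1 = 9.739%
The lowest effective annual rate is Vantage Financial at 9.739%.

Vantage Financial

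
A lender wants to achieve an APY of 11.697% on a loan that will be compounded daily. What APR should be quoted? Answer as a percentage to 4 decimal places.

11.0636%

(1 + r/365)^365 − 1 = 0.11697, so 1 + r/365 = 1.11697^(1/365).
r/365 = 0.000303, so r = 0.110636 = 11.0636%.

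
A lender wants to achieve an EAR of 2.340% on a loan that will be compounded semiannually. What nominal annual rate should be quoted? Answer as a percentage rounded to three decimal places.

2.326%

(1 + r/2)^2 − 1 = 0.02340, so 1 + r/2 = 1.02340^(1/2).
r/2 = 0.011632, so r = 0.023265 = 2.326%.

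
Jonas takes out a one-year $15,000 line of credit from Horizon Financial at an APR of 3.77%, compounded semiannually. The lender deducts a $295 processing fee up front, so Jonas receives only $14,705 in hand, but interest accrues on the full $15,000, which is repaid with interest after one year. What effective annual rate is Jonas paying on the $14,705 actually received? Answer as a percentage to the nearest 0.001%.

5.888%

Amount owed after one year: 15,000 × (1 + 0.0377/2)^2 = 15,000 × 1.038055 = $15,570.83.
Effective rate on net proceeds: 15,570.83 / 14,705 − 1 = 0.058880 = 5.888%.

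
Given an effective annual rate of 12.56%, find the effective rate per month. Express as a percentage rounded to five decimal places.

The per-month rate i satisfies (1 + i)^12 = 1 + 0.1256.
i = 1.1256^(1/12) − 1 = 0.0099085 = 0.99085%.

0.99085%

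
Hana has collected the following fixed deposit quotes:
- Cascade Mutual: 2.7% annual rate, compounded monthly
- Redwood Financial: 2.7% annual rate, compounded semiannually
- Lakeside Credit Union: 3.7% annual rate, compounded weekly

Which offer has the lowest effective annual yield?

Cascade Mutual: (1 + 0.027/12)^12 − 1 = 2.734%
Redwood Financial: (1 + 0.027/2)^2 − 1 = 2.718%
Lakeside Credit Union: (1 + 0.037/52)^52 − 1 = 3.768%
The lowest effective annual rate is Redwood Financial at 2.718%.

Redwood Financial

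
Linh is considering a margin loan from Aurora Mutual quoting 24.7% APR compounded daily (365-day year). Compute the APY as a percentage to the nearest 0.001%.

EAR = (1 + 0.247/365)^365 − 1.
= 1.280072 − 1 = 28.007%.

28.007%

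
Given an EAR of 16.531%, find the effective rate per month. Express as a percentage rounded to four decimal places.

The per-month rate i satisfies (1 + i)^12 = 1 + 0.16531.
i = 1.16531^(1/12) − 1 = 0.0128305 = 1.2831%.

1.2831%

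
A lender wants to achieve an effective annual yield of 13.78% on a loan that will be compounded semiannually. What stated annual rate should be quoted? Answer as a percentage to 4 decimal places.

13.3354%

(1 + r/2)^2 − 1 = 0.1378, so 1 + r/2 = 1.1378^(1/2).
r/2 = 0.066677, so r = 0.133354 = 13.3354%.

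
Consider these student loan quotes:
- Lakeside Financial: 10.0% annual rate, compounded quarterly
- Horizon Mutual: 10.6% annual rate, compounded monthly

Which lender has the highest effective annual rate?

Lakeside Financial: (1 + 0.100/4)^4 − 1 = 10.381%
Horizon Mutual: (1 + 0.106/12)^12 − 1 = 11.130%
The highest effective annual rate is Horizon Mutual at 11.130%.

Horizon Mutual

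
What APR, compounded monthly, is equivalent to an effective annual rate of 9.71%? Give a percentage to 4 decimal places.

9.3029%

(1 + r/12)^12 − 1 = 0.0971, so 1 + r/12 = 1.0971^(1/12).
r/12 = 0.007752, so r = 0.093029 = 9.3029%.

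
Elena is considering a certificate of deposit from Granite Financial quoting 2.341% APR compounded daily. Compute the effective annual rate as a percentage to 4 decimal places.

EAR = (1 + 0.02341/365)^365 − 1.
= 1.023685 − 1 = 2.3685%.

2.3685%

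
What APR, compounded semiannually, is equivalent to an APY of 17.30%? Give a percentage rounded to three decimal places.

(1 + r/2)^2 − 1 = 0.1730, so 1 + r/2 = 1.1730^(1/2).
r/2 = 0.083051, so r = 0.166102 = 16.610%.

16.610%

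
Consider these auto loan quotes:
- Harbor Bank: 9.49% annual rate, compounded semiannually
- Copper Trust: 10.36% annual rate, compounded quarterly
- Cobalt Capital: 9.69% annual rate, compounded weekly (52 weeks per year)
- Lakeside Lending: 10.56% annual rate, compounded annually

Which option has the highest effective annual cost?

Copper Trust

Harbor Bank: (1 + 0.0949/2)^2 − 1 = 9.715%
Copper Trust: (1 + 0.1036/4)^4 − 1 = 10.769%
Cobalt Capital: (1 + 0.0969/52)^52 − 1 = 10.165%
Lakeside Lending: compounded annually, EAR = 10.560%
The highest effective annual rate is Copper Trust at 10.769%.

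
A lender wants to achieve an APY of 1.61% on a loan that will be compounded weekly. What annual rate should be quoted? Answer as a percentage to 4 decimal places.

(1 + r/52)^52 − 1 = 0.0161, so 1 + r/52 = 1.0161^(1/52).
r/52 = 0.000307, so r = 0.015974 = 1.5974%.

1.5974%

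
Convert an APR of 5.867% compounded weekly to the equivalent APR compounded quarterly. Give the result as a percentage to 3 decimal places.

5.907%

EAR = (1 + 0.05867/52)^52 − 1 = 0.060390.
Solve (1 + r/4)^4 = 1.060390: r/4 = 1.060390^(1/4) − 1 = 0.014767, so r = 0.059069 = 5.907%.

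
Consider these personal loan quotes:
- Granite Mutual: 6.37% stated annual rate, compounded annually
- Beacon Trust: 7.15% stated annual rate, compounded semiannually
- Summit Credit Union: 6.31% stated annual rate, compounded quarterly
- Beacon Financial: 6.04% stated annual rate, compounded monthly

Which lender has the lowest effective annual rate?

Granite Mutual: compounded annually, EAR = 6.370%
Beacon Trust: (1 + 0.0715/2)^2 − 1 = 7.278%
Summit Credit Union: (1 + 0.0631/4)^4 − 1 = 6.461%
Beacon Financial: (1 + 0.0604/12)^12 − 1 = 6.210%
The lowest effective annual rate is Beacon Financial at 6.210%.

Beacon Financial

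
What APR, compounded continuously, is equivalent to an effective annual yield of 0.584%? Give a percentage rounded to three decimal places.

0.582%

Continuous: nominal r satisfies e^r − 1 = 0.00584.
r = ln(1 + 0.00584) = ln(1.00584) = 0.005823 = 0.582%.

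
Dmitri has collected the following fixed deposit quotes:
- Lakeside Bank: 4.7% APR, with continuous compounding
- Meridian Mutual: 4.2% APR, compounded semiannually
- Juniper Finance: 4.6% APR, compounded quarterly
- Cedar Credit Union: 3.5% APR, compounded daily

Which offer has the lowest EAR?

Lakeside Bank: e^0.047 − 1 = 4.812%
Meridian Mutual: (1 + 0.042/2)^2 − 1 = 4.244%
Juniper Finance: (1 + 0.046/4)^4 − 1 = 4.680%
Cedar Credit Union: (1 + 0.035/365)^365 − 1 = 3.562%
The lowest effective annual rate is Cedar Credit Union at 3.562%.

Cedar Credit Union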